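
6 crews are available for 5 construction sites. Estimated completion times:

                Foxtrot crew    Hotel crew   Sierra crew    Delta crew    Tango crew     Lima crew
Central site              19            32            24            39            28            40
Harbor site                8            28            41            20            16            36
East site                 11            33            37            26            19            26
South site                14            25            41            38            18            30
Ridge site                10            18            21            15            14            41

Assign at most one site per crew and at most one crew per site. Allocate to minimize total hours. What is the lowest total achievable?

Minimum total: 91 hours

This is the linear assignment problem.
Optimal: Sierra crew→Central site (24 hours), Foxtrot crew→Harbor site (8 hours), Tango crew→East site (19 hours), Hotel crew→South site (25 hours), Delta crew→Ridge site (15 hours) — total 24+8+19+25+15 = 91 hours.
Min-entry greedy (repeatedly take the single cheapest remaining cell) gives 97 hours, worse by 6.
No other one-to-one assignment undercuts 91 hours.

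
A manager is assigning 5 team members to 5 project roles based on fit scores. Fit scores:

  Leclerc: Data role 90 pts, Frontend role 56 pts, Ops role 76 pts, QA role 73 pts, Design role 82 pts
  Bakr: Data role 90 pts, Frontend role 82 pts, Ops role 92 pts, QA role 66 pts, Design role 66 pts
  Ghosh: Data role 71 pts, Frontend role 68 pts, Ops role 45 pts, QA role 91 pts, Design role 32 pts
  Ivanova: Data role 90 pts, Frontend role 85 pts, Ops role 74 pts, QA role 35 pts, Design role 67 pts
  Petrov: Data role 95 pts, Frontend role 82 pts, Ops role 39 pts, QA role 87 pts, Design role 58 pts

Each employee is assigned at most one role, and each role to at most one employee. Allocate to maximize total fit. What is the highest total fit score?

Treat this as an assignment problem: match each employee to one role.
Optimal: Leclerc→Design role (82 pts), Bakr→Ops role (92 pts), Ghosh→QA role (91 pts), Ivanova→Frontend role (85 pts), Petrov→Data role (95 pts) — total 82+92+91+85+95 = 445 pts.
Row-greedy (each employee in turn takes its best remaining role) gives 416 pts, worse by 29.
Next-best assignment: Leclerc→Design role, Bakr→Ops role, Ghosh→QA role, Ivanova→Data role, Petrov→Frontend role = 437 pts.
Swapping Petrov↔Ivanova (Petrov→Frontend role 82 pts, Ivanova→Data role 90 pts) loses 8.

Max total: 445 pts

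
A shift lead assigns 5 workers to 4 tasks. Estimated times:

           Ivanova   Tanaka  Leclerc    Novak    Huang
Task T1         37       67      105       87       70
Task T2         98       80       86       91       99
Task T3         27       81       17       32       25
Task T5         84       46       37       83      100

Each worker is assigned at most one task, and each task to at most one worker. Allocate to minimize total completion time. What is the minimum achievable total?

Minimum total: 179 min

Optimal: Ivanova→Task T1 (37 min), Tanaka→Task T2 (80 min), Huang→Task T3 (25 min), Leclerc→Task T5 (37 min) — total 37+80+25+37 = 179 min.
Column-greedy (each task in turn goes to its cheapest remaining worker) gives 217 min, worse by 38.
Swapping Ivanova↔Tanaka (Ivanova→Task T2 98 min, Tanaka→Task T1 67 min) adds 48.
Every other assignment is strictly worse.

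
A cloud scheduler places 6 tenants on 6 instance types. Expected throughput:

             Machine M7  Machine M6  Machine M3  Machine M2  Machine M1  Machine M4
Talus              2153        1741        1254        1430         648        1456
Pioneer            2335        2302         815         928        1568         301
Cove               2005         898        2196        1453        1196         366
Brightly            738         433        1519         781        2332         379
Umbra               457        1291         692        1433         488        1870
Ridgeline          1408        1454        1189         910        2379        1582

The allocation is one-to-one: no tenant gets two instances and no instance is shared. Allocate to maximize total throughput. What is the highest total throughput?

Optimal: Talus→Machine M7 (2153 ops/s), Pioneer→Machine M6 (2302 ops/s), Cove→Machine M3 (2196 ops/s), Brightly→Machine M1 (2332 ops/s), Umbra→Machine M2 (1433 ops/s), Ridgeline→Machine M4 (1582 ops/s) — total 2153+2302+2196+2332+1433+1582 = 11998 ops/s.
Next-best assignment: Talus→Machine M7, Pioneer→Machine M6, Cove→Machine M3, Brightly→Machine M1, Umbra→Machine M4, Ridgeline→Machine M2 = 11763 ops/s.

Max total: 11998 ops/s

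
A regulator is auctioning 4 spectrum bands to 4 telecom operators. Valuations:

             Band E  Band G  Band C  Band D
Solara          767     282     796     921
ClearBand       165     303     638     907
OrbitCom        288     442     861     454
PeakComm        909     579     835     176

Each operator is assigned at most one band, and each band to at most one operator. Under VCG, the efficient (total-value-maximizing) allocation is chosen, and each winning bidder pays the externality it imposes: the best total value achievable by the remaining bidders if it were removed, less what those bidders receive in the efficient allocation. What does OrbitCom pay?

OrbitCom pays $359M.

Efficient allocation: Solara→Band E ($767M), ClearBand→Band D ($907M), OrbitCom→Band C ($861M), PeakComm→Band G ($579M); total welfare W = $3114M.
OrbitCom receives Band C at value $861M, so the others get W − 861 = $2253M.
Without OrbitCom: best allocation of the remaining 3 bidders over all 4 bands is Solara→Band C ($796M), ClearBand→Band D ($907M), PeakComm→Band E ($909M), total $2612M.
VCG payment = (others' best without OrbitCom) − (others' welfare with OrbitCom) = 2612 − 2253 = $359M.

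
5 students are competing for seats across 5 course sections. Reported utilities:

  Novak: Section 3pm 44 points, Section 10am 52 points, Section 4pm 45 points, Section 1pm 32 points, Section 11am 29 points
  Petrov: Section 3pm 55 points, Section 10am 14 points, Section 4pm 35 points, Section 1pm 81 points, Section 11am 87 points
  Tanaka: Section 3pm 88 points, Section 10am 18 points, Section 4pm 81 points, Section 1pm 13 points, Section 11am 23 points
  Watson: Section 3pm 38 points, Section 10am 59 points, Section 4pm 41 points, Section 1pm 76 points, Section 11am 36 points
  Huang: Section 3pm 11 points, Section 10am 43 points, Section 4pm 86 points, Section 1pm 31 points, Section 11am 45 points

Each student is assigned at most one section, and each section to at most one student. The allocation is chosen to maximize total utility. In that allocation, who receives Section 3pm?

Tanaka receives Section 3pm.

This is a one-to-one assignment (maximum-weight bipartite matching).
Optimal: Novak→Section 10am (52 points), Petrov→Section 11am (87 points), Tanaka→Section 3pm (88 points), Watson→Section 1pm (76 points), Huang→Section 4pm (86 points) — total 52+87+88+76+86 = 389 points.
Column-greedy (each section in turn goes to its best remaining student) gives 343 points, worse by 46.
Swapping Tanaka↔Petrov (Tanaka→Section 11am 23 points, Petrov→Section 3pm 55 points) loses 97.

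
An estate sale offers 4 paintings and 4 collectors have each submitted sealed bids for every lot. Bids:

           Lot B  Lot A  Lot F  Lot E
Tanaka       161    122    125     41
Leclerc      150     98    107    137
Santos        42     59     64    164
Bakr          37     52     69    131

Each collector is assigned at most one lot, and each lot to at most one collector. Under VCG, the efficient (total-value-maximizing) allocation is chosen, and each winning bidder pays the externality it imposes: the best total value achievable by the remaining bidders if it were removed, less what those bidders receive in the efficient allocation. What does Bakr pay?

Efficient allocation: Tanaka→Lot A ($122), Leclerc→Lot B ($150), Santos→Lot E ($164), Bakr→Lot F ($69); total welfare W = $505.
Bakr receives Lot F at value $69, so the others get W − 69 = $436.
Without Bakr: best allocation of the remaining 3 bidders over all 4 lots is Tanaka→Lot F ($125), Leclerc→Lot B ($150), Santos→Lot E ($164), total $439.
VCG payment = (others' best without Bakr) − (others' welfare with Bakr) = 439 − 436 = $3.

Bakr pays $3.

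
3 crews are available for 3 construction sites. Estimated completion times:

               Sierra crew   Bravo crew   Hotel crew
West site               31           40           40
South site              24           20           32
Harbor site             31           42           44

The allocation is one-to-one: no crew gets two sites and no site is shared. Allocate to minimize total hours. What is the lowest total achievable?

Minimum total: 91 hours

This is a one-to-one assignment (minimum-cost bipartite matching).
Optimal: Sierra crew→Harbor site (31 hours), Bravo crew→South site (20 hours), Hotel crew→West site (40 hours) — total 31+20+40 = 91 hours.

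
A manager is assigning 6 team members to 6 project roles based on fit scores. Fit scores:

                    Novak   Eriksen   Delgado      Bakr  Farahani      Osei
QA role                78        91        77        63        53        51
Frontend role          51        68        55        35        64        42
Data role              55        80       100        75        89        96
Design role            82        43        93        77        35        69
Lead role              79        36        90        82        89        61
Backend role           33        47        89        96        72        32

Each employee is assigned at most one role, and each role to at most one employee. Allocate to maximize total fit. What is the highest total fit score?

Maximum total: 520 pts

Optimal: Novak→QA role (78 pts), Eriksen→Frontend role (68 pts), Delgado→Design role (93 pts), Bakr→Backend role (96 pts), Farahani→Lead role (89 pts), Osei→Data role (96 pts) — total 78+68+93+96+89+96 = 520 pts.
Max-entry greedy (repeatedly take the single best remaining cell) gives 500 pts, worse by 20.
Next-best assignment: Novak→Design role, Eriksen→QA role, Delgado→Lead role, Bakr→Backend role, Farahani→Frontend role, Osei→Data role = 519 pts.
No other one-to-one assignment exceeds 520 pts.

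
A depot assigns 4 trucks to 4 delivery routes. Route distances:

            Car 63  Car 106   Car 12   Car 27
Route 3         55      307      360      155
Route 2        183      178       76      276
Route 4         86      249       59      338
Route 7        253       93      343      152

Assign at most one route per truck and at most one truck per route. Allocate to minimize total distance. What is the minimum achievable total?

Optimal: Car 63→Route 4 (86 km), Car 106→Route 7 (93 km), Car 12→Route 2 (76 km), Car 27→Route 3 (155 km) — total 86+93+76+155 = 410 km.
Row-greedy (each truck in turn takes its cheapest remaining route) gives 483 km, worse by 73.
Next-best assignment: Car 63→Route 3, Car 106→Route 2, Car 12→Route 4, Car 27→Route 7 = 444 km.

Minimum total: 410 km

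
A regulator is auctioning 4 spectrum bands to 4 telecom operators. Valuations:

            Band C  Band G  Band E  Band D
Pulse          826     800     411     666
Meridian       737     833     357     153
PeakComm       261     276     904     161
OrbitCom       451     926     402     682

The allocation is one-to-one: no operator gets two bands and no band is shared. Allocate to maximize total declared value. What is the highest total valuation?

This is a one-to-one assignment (maximum-weight bipartite matching).
Optimal: Pulse→Band C ($826M), Meridian→Band G ($833M), PeakComm→Band E ($904M), OrbitCom→Band D ($682M) — total 826+833+904+682 = $3245M.
Max-entry greedy (repeatedly take the single best remaining cell) gives $2809M, worse by 436.
Next-best assignment: Pulse→Band D, Meridian→Band C, PeakComm→Band E, OrbitCom→Band G = $3233M.
No other one-to-one assignment exceeds $3245M.

Maximum total: $3245M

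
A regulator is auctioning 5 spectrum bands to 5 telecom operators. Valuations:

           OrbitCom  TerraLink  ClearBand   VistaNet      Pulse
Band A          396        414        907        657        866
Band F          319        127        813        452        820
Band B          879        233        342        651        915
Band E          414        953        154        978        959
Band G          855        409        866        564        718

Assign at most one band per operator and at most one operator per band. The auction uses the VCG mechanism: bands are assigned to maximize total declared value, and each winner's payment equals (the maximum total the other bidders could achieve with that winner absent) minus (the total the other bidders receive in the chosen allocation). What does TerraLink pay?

TerraLink pays $415M.

Efficient allocation: OrbitCom→Band G ($855M), TerraLink→Band E ($953M), ClearBand→Band F ($813M), VistaNet→Band A ($657M), Pulse→Band B ($915M); total welfare W = $4193M.
TerraLink receives Band E at value $953M, so the others get W − 953 = $3240M.
Without TerraLink: best allocation of the remaining 4 bidders over all 5 bands is OrbitCom→Band G ($855M), ClearBand→Band A ($907M), VistaNet→Band E ($978M), Pulse→Band B ($915M), total $3655M.
VCG payment = (others' best without TerraLink) − (others' welfare with TerraLink) = 3655 − 3240 = $415M.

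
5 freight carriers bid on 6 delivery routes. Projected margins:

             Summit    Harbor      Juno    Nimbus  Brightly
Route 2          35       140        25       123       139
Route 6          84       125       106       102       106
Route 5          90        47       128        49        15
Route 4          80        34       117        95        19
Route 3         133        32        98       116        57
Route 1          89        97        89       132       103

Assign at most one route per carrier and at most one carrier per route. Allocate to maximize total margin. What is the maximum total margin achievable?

Max total: $657k

Treat this as an assignment problem: match each carrier to one route.
Optimal: Summit→Route 3 ($133k), Harbor→Route 6 ($125k), Juno→Route 5 ($128k), Nimbus→Route 1 ($132k), Brightly→Route 2 ($139k) — total 133+125+128+132+139 = $657k.
Row-greedy (each carrier in turn takes its best remaining route) gives $639k, worse by 18.
Next-best assignment: Summit→Route 3, Harbor→Route 6, Juno→Route 4, Nimbus→Route 1, Brightly→Route 2 = $646k.
Swapping Summit↔Harbor (Summit→Route 6 $84k, Harbor→Route 3 $32k) loses 142.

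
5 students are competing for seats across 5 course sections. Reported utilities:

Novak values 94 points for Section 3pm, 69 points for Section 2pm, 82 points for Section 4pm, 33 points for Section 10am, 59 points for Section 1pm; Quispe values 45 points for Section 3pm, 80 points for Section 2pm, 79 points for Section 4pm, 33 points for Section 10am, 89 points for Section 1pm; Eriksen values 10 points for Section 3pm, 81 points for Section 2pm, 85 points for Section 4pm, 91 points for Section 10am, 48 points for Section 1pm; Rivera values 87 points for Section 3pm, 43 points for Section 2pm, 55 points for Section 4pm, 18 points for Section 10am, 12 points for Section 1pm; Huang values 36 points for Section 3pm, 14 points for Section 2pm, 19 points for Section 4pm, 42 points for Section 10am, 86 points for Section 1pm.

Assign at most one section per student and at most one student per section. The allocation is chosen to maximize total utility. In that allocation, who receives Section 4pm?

Novak receives Section 4pm.

Optimal: Novak→Section 4pm (82 points), Quispe→Section 2pm (80 points), Eriksen→Section 10am (91 points), Rivera→Section 3pm (87 points), Huang→Section 1pm (86 points) — total 82+80+91+87+86 = 426 points.
Max-entry greedy (repeatedly take the single best remaining cell) gives 343 points, worse by 83.
Next-best assignment: Novak→Section 2pm, Quispe→Section 4pm, Eriksen→Section 10am, Rivera→Section 3pm, Huang→Section 1pm = 412 points.
Swapping Novak↔Rivera (Novak→Section 3pm 94 points, Rivera→Section 4pm 55 points) loses 20.
No other one-to-one assignment exceeds 426 points.
Novak's own top section is Section 3pm (94 points), but forcing Novak→Section 3pm and reassigning the rest optimally gives only 406 points — worse by 20.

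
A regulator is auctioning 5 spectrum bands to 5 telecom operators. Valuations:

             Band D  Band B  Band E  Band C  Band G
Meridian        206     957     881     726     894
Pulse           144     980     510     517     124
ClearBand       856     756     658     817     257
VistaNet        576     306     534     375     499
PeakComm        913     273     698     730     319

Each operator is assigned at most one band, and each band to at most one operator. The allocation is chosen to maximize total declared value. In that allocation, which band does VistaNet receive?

VistaNet receives Band E.

This is a one-to-one assignment (maximum-weight bipartite matching).
Optimal: Meridian→Band G ($894M), Pulse→Band B ($980M), ClearBand→Band C ($817M), VistaNet→Band E ($534M), PeakComm→Band D ($913M) — total 894+980+817+534+913 = $4138M.
No other one-to-one assignment exceeds $4138M.
VistaNet's own top band is Band D ($576M), but forcing VistaNet→Band D and reassigning the rest optimally gives only $3965M — worse by 173.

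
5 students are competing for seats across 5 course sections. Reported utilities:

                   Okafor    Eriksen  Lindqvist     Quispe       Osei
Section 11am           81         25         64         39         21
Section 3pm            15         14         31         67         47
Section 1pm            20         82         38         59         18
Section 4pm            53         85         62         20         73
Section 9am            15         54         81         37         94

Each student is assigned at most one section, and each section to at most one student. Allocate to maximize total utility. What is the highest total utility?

Optimal: Okafor→Section 11am (81 points), Eriksen→Section 1pm (82 points), Lindqvist→Section 4pm (62 points), Quispe→Section 3pm (67 points), Osei→Section 9am (94 points) — total 81+82+62+67+94 = 386 points.
Row-greedy (each student in turn takes its best remaining section) gives 332 points, worse by 54.
Swapping Okafor↔Eriksen (Okafor→Section 1pm 20 points, Eriksen→Section 11am 25 points) loses 118.
Every other assignment is strictly worse.

Max total: 386 points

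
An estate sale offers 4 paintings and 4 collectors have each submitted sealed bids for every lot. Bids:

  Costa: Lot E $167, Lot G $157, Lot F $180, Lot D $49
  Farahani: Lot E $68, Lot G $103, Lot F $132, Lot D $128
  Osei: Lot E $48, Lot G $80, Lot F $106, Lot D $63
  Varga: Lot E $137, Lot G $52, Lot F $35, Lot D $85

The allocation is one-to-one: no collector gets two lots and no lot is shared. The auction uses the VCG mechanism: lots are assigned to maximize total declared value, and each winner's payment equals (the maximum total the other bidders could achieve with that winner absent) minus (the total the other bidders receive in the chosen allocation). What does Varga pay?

Efficient allocation: Costa→Lot G ($157), Farahani→Lot D ($128), Osei→Lot F ($106), Varga→Lot E ($137); total welfare W = $528.
Varga receives Lot E at value $137, so the others get W − 137 = $391.
Without Varga: best allocation of the remaining 3 bidders over all 4 lots is Costa→Lot E ($167), Farahani→Lot D ($128), Osei→Lot F ($106), total $401.
VCG payment = (others' best without Varga) − (others' welfare with Varga) = 401 − 391 = $10.

Varga pays $10.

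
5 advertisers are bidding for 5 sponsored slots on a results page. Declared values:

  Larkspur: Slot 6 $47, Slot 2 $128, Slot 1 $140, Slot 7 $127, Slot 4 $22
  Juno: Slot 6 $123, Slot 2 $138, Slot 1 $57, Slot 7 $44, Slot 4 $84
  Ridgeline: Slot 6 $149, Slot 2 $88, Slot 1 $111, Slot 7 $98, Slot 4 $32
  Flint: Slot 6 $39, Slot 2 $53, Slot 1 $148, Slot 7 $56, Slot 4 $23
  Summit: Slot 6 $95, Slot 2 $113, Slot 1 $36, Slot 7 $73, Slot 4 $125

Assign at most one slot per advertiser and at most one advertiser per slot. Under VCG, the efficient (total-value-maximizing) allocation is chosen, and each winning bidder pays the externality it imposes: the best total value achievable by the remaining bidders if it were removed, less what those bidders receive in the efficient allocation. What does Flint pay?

Flint pays $13.

Efficient allocation: Larkspur→Slot 7 ($127), Juno→Slot 2 ($138), Ridgeline→Slot 6 ($149), Flint→Slot 1 ($148), Summit→Slot 4 ($125); total welfare W = $687.
Flint receives Slot 1 at value $148, so the others get W − 148 = $539.
Without Flint: best allocation of the remaining 4 bidders over all 5 slots is Larkspur→Slot 1 ($140), Juno→Slot 2 ($138), Ridgeline→Slot 6 ($149), Summit→Slot 4 ($125), total $552.
VCG payment = (others' best without Flint) − (others' welfare with Flint) = 552 − 539 = $13.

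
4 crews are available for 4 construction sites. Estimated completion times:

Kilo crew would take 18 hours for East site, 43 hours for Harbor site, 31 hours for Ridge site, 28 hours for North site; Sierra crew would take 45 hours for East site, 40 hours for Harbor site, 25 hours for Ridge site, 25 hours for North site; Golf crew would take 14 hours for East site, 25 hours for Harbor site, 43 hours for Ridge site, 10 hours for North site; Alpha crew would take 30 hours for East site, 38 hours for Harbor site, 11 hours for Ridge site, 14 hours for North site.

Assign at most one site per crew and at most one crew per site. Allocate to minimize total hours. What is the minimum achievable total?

Minimum total: 79 hours

This is a one-to-one assignment (minimum-cost bipartite matching).
Optimal: Kilo crew→East site (18 hours), Sierra crew→Harbor site (40 hours), Golf crew→North site (10 hours), Alpha crew→Ridge site (11 hours) — total 18+40+10+11 = 79 hours.
Column-greedy (each site in turn goes to its cheapest remaining crew) gives 105 hours, worse by 26.
Checked against all permutations: 79 hours is optimal.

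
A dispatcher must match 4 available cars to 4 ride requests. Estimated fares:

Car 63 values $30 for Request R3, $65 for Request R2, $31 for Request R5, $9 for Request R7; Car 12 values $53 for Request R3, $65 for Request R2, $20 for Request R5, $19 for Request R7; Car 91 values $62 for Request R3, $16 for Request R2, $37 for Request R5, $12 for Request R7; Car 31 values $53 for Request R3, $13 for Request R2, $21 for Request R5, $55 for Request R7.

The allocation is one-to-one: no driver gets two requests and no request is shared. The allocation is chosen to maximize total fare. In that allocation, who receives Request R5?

Optimal: Car 63→Request R5 ($31), Car 12→Request R2 ($65), Car 91→Request R3 ($62), Car 31→Request R7 ($55) — total 31+65+62+55 = $213.
Column-greedy (each request in turn goes to its best remaining driver) gives $167, worse by 46.
Next-best assignment: Car 63→Request R2, Car 12→Request R3, Car 91→Request R5, Car 31→Request R7 = $210.
No other one-to-one assignment exceeds $213.
Car 63's own top request is Request R2 ($65), but forcing Car 63→Request R2 and reassigning the rest optimally gives only $210 — worse by 3.

Car 63 receives Request R5.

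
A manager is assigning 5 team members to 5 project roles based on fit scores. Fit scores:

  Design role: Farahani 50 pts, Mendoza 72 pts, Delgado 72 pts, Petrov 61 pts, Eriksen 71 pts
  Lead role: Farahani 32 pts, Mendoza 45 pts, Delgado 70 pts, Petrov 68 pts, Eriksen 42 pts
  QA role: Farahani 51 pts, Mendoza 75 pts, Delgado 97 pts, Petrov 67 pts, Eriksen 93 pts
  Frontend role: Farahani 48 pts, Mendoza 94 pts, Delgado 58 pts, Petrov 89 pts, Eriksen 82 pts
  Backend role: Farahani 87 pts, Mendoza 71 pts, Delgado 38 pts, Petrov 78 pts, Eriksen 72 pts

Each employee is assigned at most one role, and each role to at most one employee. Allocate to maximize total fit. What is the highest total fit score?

Optimal: Farahani→Backend role (87 pts), Mendoza→Frontend role (94 pts), Delgado→QA role (97 pts), Petrov→Lead role (68 pts), Eriksen→Design role (71 pts) — total 87+94+97+68+71 = 417 pts.
Checked against all permutations: 417 pts is optimal.

Maximum total: 417 pts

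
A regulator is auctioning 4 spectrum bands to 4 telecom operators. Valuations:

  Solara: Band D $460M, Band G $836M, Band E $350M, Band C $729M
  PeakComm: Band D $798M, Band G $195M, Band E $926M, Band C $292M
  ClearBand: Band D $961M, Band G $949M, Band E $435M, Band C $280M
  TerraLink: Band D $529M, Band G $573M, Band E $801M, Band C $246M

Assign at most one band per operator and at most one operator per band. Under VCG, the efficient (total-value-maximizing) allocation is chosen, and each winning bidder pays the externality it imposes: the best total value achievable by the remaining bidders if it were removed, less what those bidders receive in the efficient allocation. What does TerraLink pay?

Efficient allocation: Solara→Band C ($729M), PeakComm→Band D ($798M), ClearBand→Band G ($949M), TerraLink→Band E ($801M); total welfare W = $3277M.
TerraLink receives Band E at value $801M, so the others get W − 801 = $2476M.
Without TerraLink: best allocation of the remaining 3 bidders over all 4 bands is Solara→Band G ($836M), PeakComm→Band E ($926M), ClearBand→Band D ($961M), total $2723M.
VCG payment = (others' best without TerraLink) − (others' welfare with TerraLink) = 2723 − 2476 = $247M.

TerraLink pays $247M.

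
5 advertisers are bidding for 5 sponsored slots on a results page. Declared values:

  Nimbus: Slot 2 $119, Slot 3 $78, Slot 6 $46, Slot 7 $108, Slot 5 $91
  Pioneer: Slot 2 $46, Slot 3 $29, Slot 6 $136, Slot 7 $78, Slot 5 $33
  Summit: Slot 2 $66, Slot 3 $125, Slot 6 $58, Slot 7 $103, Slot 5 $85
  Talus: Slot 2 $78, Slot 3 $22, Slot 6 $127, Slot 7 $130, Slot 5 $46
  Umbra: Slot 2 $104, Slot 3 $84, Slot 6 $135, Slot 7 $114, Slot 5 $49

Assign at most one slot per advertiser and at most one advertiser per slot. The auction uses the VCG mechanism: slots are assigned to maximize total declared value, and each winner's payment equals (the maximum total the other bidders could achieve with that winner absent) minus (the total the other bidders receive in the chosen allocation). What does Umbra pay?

Umbra pays $28.

Efficient allocation: Nimbus→Slot 5 ($91), Pioneer→Slot 6 ($136), Summit→Slot 3 ($125), Talus→Slot 7 ($130), Umbra→Slot 2 ($104); total welfare W = $586.
Umbra receives Slot 2 at value $104, so the others get W − 104 = $482.
Without Umbra: best allocation of the remaining 4 bidders over all 5 slots is Nimbus→Slot 2 ($119), Pioneer→Slot 6 ($136), Summit→Slot 3 ($125), Talus→Slot 7 ($130), total $510.
VCG payment = (others' best without Umbra) − (others' welfare with Umbra) = 510 − 482 = $28.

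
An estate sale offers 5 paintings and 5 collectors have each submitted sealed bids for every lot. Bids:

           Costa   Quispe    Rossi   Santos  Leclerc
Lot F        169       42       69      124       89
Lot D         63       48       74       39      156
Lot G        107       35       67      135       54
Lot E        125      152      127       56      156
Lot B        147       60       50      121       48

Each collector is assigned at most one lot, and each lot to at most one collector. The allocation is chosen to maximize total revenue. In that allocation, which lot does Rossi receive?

Optimal: Costa→Lot F ($169), Quispe→Lot E ($152), Rossi→Lot G ($67), Santos→Lot B ($121), Leclerc→Lot D ($156) — total 169+152+67+121+156 = $665.
Row-greedy (each collector in turn takes its best remaining lot) gives $578, worse by 87.
Next-best assignment: Costa→Lot F, Quispe→Lot E, Rossi→Lot B, Santos→Lot G, Leclerc→Lot D = $662.
Rossi's own top lot is Lot E ($127), but forcing Rossi→Lot E and reassigning the rest optimally gives only $647 — worse by 18.

Rossi receives Lot G.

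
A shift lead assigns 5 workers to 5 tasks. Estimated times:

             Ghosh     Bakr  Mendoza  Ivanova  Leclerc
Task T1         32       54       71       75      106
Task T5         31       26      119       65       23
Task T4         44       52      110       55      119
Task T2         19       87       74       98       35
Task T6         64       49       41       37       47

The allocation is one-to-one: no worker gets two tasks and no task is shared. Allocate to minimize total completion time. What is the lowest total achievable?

Optimal: Ghosh→Task T1 (32 min), Bakr→Task T5 (26 min), Mendoza→Task T6 (41 min), Ivanova→Task T4 (55 min), Leclerc→Task T2 (35 min) — total 32+26+41+55+35 = 189 min.
Column-greedy (each task in turn goes to its cheapest remaining worker) gives 218 min, worse by 29.
Next-best assignment: Ghosh→Task T2, Bakr→Task T1, Mendoza→Task T6, Ivanova→Task T4, Leclerc→Task T5 = 192 min.
Swapping Leclerc↔Ghosh (Leclerc→Task T1 106 min, Ghosh→Task T2 19 min) adds 58.

Minimum total: 189 min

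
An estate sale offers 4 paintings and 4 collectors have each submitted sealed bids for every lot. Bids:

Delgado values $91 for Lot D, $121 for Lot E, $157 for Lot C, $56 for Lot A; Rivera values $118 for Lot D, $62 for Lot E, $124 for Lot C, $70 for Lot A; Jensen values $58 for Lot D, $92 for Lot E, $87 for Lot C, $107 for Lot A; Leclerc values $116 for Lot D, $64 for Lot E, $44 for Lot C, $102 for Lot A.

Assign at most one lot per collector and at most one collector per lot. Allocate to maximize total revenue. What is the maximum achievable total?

Max total: $469

Optimal: Delgado→Lot C ($157), Rivera→Lot D ($118), Jensen→Lot E ($92), Leclerc→Lot A ($102) — total 157+118+92+102 = $469.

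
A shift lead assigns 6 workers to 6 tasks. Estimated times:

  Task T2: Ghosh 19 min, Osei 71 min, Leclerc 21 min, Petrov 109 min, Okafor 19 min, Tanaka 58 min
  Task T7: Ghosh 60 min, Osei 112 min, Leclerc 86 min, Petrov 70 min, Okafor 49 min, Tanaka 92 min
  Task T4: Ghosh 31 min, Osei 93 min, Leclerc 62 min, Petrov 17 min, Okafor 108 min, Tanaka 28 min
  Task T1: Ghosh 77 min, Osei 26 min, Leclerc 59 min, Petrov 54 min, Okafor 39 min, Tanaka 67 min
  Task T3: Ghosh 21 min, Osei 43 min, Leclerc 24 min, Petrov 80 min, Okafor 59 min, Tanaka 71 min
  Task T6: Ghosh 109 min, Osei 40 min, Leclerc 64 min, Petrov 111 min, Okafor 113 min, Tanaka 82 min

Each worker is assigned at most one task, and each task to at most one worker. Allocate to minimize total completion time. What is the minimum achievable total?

Minimum total: 213 min

Optimal: Ghosh→Task T3 (21 min), Osei→Task T6 (40 min), Leclerc→Task T2 (21 min), Petrov→Task T1 (54 min), Okafor→Task T7 (49 min), Tanaka→Task T4 (28 min) — total 21+40+21+54+49+28 = 213 min.
Row-greedy (each worker in turn takes its cheapest remaining task) gives 217 min, worse by 4.
Checked against all permutations: 213 min is optimal.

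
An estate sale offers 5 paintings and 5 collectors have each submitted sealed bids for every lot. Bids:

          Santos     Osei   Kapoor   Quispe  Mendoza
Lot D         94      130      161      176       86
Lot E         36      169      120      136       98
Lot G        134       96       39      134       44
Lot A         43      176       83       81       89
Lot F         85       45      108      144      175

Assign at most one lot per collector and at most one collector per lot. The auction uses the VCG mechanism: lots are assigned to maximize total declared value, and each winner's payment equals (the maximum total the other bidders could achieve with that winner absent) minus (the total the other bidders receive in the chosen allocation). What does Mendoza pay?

Mendoza pays $8.

Efficient allocation: Santos→Lot G ($134), Osei→Lot A ($176), Kapoor→Lot D ($161), Quispe→Lot E ($136), Mendoza→Lot F ($175); total welfare W = $782.
Mendoza receives Lot F at value $175, so the others get W − 175 = $607.
Without Mendoza: best allocation of the remaining 4 bidders over all 5 lots is Santos→Lot G ($134), Osei→Lot A ($176), Kapoor→Lot D ($161), Quispe→Lot F ($144), total $615.
VCG payment = (others' best without Mendoza) − (others' welfare with Mendoza) = 615 − 607 = $8.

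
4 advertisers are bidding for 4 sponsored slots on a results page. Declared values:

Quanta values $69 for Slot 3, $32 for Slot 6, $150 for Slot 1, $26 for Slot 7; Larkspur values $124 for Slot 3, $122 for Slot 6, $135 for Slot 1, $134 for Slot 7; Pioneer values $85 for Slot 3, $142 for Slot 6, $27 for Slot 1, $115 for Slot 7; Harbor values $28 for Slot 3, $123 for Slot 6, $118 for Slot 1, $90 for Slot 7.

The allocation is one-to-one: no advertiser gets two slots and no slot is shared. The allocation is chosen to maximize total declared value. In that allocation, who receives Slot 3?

Larkspur receives Slot 3.

Optimal: Quanta→Slot 1 ($150), Larkspur→Slot 3 ($124), Pioneer→Slot 7 ($115), Harbor→Slot 6 ($123) — total 150+124+115+123 = $512.
Column-greedy (each slot in turn goes to its best remaining advertiser) gives $506, worse by 6.
Next-best assignment: Quanta→Slot 1, Larkspur→Slot 3, Pioneer→Slot 6, Harbor→Slot 7 = $506.
Larkspur's own top slot is Slot 1 ($135), but forcing Larkspur→Slot 1 and reassigning the rest optimally gives only $442 — worse by 70.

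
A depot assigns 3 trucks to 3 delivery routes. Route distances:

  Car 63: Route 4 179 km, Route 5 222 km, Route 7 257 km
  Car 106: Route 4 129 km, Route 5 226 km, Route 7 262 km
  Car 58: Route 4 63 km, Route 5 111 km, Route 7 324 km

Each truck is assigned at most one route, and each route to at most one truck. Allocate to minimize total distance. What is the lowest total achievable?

Minimum total: 497 km

Optimal: Car 63→Route 7 (257 km), Car 106→Route 4 (129 km), Car 58→Route 5 (111 km) — total 257+129+111 = 497 km.
Row-greedy (each truck in turn takes its cheapest remaining route) gives 729 km, worse by 232.
Checked against all permutations: 497 km is optimal.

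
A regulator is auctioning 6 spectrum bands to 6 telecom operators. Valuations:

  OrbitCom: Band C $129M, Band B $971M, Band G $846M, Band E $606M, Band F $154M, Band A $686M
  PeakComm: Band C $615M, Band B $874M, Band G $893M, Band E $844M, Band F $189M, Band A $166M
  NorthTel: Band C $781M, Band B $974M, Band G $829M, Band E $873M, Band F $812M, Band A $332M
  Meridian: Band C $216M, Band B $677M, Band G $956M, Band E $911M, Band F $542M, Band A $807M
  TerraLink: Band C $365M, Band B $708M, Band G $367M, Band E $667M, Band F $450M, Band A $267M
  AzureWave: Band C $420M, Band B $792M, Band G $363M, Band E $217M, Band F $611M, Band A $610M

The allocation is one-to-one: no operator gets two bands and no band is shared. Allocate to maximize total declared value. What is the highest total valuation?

Max total: $4730M

This is a one-to-one assignment (maximum-weight bipartite matching).
Optimal: OrbitCom→Band B ($971M), PeakComm→Band G ($893M), NorthTel→Band C ($781M), Meridian→Band A ($807M), TerraLink→Band E ($667M), AzureWave→Band F ($611M) — total 971+893+781+807+667+611 = $4730M.
Row-greedy (each operator in turn takes its best remaining band) gives $4414M, worse by 316.
Swapping NorthTel↔PeakComm (NorthTel→Band G $829M, PeakComm→Band C $615M) loses 230.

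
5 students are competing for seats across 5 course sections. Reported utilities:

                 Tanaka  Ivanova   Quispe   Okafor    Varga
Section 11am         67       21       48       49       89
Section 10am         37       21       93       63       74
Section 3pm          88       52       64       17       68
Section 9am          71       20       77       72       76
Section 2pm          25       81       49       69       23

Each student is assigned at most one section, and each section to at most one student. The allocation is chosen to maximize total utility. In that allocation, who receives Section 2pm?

This is a one-to-one assignment (maximum-weight bipartite matching).
Optimal: Tanaka→Section 3pm (88 points), Ivanova→Section 2pm (81 points), Quispe→Section 10am (93 points), Okafor→Section 9am (72 points), Varga→Section 11am (89 points) — total 88+81+93+72+89 = 423 points.
Next-best assignment: Tanaka→Section 3pm, Ivanova→Section 2pm, Quispe→Section 9am, Okafor→Section 10am, Varga→Section 11am = 398 points.
Swapping Okafor↔Ivanova (Okafor→Section 2pm 69 points, Ivanova→Section 9am 20 points) loses 64.
No other one-to-one assignment exceeds 423 points.

Ivanova receives Section 2pm.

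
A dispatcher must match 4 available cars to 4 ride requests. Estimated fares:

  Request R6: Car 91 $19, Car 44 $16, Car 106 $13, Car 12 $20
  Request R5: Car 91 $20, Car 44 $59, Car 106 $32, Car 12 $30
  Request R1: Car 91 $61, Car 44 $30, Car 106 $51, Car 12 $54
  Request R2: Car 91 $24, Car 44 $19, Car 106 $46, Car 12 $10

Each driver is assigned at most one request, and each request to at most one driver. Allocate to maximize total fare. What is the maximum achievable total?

Optimal: Car 91→Request R1 ($61), Car 44→Request R5 ($59), Car 106→Request R2 ($46), Car 12→Request R6 ($20) — total 61+59+46+20 = $186.

Maximum total: $186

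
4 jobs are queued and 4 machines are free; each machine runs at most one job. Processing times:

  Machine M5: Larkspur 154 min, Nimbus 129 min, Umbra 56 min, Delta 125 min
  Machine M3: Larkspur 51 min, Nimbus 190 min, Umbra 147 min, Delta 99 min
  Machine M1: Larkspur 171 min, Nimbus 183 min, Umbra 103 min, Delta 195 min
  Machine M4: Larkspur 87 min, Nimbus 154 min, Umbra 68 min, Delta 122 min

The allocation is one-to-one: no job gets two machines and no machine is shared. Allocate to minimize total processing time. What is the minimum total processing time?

Minimum total: 405 min

Treat this as an assignment problem: match each job to one machine.
Optimal: Larkspur→Machine M3 (51 min), Nimbus→Machine M5 (129 min), Umbra→Machine M1 (103 min), Delta→Machine M4 (122 min) — total 51+129+103+122 = 405 min.
Min-entry greedy (repeatedly take the single cheapest remaining cell) gives 412 min, worse by 7.
Next-best assignment: Larkspur→Machine M3, Nimbus→Machine M1, Umbra→Machine M5, Delta→Machine M4 = 412 min.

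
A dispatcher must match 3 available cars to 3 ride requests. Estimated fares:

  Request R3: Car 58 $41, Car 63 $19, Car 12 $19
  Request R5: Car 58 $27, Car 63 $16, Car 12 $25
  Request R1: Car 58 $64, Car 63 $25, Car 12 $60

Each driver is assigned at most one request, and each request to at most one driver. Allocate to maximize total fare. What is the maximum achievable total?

Maximum total: $117

Optimal: Car 58→Request R3 ($41), Car 63→Request R5 ($16), Car 12→Request R1 ($60) — total 41+16+60 = $117.
Max-entry greedy (repeatedly take the single best remaining cell) gives $108, worse by 9.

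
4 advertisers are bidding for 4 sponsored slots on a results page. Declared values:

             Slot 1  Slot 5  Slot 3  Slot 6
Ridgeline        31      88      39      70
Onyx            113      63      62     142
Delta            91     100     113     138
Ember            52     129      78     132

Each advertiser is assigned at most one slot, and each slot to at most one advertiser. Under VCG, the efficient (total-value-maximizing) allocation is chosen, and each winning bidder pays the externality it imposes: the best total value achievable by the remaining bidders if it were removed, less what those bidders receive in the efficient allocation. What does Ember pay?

Ember pays $29.

Efficient allocation: Ridgeline→Slot 5 ($88), Onyx→Slot 1 ($113), Delta→Slot 3 ($113), Ember→Slot 6 ($132); total welfare W = $446.
Ember receives Slot 6 at value $132, so the others get W − 132 = $314.
Without Ember: best allocation of the remaining 3 bidders over all 4 slots is Ridgeline→Slot 5 ($88), Onyx→Slot 6 ($142), Delta→Slot 3 ($113), total $343.
VCG payment = (others' best without Ember) − (others' welfare with Ember) = 343 − 314 = $29.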